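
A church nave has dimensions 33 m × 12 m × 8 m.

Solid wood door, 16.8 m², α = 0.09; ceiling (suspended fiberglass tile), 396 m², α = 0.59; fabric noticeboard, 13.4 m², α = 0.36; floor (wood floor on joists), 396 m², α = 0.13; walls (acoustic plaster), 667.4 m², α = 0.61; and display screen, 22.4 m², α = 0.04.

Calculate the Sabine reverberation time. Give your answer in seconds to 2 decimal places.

0.73 s

Total absorption A = 16.8*0.09 + 396*0.59 + 13.4*0.36 + 396*0.13 + 667.4*0.61 + 22.4*0.04
  = 1.512 + 233.640 + 4.824 + 51.480 + 407.114 + 0.896 = 699.466 m² sabins.
V = 33·12·8 = 3168 m³.
T = 0.161 V/A = 0.161·3168/699.466 = 0.73 s.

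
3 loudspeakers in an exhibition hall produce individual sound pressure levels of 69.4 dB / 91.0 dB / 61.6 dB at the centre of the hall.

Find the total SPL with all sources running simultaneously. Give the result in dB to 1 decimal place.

91.0 dB

Sum in the linear (power) domain: Σ 10^(Lᵢ/10) = 10^(69.4/10) + 10^(91.0/10) + 10^(61.6/10) = 1.269e+09.
Combined level = 10 log₁₀(1.269e+09) = 91.0 dB.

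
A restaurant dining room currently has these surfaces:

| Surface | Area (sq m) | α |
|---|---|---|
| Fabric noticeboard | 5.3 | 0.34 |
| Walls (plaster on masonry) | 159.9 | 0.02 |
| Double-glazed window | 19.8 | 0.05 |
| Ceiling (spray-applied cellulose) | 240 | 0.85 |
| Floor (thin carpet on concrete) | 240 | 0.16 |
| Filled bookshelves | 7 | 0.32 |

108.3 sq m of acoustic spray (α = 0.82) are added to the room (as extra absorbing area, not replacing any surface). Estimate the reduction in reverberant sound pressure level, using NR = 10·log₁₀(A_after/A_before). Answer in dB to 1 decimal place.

1.3 dB

Summing Sᵢαᵢ: 1.802 + 3.198 + 0.990 + 204.000 + 38.400 + 2.240 → A_before = 250.630 sabins.
Treatment contributes 108.3·0.82 = 88.806 sabins.
New total A_after = 339.436 sabins.
NR = 10·log₁₀(339.436/250.630) = 1.3 dB.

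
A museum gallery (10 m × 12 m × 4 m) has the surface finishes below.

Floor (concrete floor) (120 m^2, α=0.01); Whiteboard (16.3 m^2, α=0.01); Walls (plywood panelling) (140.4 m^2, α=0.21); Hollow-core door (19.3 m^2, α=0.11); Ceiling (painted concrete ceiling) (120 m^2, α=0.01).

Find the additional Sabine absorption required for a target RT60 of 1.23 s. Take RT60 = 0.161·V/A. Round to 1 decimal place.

28.7 sabins

Summing Sᵢαᵢ: 1.200 + 0.163 + 29.484 + 2.123 + 1.200 → A₁ = 34.170 sabins.
For T = 1.23 s, need A₂ = 0.161·V/T = 0.161·480/1.23 = 62.829 sabins.
Shortfall: 62.829 − 34.170 = 28.7 sabins.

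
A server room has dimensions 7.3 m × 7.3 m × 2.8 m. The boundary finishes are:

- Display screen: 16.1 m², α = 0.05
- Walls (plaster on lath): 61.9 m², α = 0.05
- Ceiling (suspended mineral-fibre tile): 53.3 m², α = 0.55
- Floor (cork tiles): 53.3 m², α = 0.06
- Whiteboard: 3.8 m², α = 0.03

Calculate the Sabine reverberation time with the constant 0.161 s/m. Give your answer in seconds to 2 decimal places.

Total absorption A = 16.1·0.05 + 61.9·0.05 + 53.3·0.55 + 53.3·0.06 + 3.8·0.03
  = 0.805 + 3.095 + 29.315 + 3.198 + 0.114 = 36.527 m² sabins.
V = 7.3·7.3·2.8 = 149.212 m³.
RT60 = 0.161 · V / A = 0.161 × 149.212 / 36.527 = 0.66 s.

0.66 seconds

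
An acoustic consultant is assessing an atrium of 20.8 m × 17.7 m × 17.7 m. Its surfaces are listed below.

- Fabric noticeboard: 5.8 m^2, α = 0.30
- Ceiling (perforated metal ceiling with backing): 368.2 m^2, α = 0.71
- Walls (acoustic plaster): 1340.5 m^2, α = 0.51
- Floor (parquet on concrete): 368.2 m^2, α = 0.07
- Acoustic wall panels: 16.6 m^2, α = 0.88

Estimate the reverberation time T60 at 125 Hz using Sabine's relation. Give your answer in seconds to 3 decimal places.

Summing Sᵢαᵢ: 1.740 + 261.422 + 683.655 + 25.774 + 14.608 → A = 987.199 sabins.
V = 20.8·17.7·17.7 = 6516.432 m³.
T = 0.161 V/A = 0.161·6516.432/987.199 = 1.063 s.

1.063 sec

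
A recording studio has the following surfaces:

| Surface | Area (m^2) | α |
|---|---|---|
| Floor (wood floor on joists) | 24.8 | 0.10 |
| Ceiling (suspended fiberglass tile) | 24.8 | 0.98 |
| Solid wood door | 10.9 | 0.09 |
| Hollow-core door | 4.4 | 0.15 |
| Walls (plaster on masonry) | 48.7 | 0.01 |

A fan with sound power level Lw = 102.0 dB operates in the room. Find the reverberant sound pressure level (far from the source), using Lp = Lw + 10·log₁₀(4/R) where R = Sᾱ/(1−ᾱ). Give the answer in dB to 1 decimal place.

92.1 dB

Σ(Sᵢαᵢ) = 24.8×0.10 + 24.8×0.98 + 10.9×0.09 + 4.4×0.15 + 48.7×0.01 = 28.912; total area S = 113.6 m^2.
ᾱ = 28.912/113.6 = 0.2545; R = Sᾱ/(1−ᾱ) = 28.912/(1−0.2545) = 38.782 m^2.
Lp = Lw + 10 log₁₀(4/R) = 102.0 -9.87 = 92.1 dB.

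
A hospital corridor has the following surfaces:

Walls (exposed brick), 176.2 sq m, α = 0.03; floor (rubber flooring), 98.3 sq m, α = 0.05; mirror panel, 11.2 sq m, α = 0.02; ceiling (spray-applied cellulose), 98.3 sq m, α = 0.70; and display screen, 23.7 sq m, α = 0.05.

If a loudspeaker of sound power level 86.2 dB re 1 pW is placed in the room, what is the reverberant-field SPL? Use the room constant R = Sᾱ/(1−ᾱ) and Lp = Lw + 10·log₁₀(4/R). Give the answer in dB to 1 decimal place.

72.2 dB

Σ(Sᵢαᵢ) = 176.2×0.03 + 98.3×0.05 + 11.2×0.02 + 98.3×0.70 + 23.7×0.05 = 80.420; total area S = 407.7 sq m.
ᾱ = 80.420/407.7 = 0.1973; R = Sᾱ/(1−ᾱ) = 80.420/(1−0.1973) = 100.187 sq m.
Lp = 86.2 + 10·log₁₀(4/100.187) = 86.2 + (-13.99) = 72.2 dB.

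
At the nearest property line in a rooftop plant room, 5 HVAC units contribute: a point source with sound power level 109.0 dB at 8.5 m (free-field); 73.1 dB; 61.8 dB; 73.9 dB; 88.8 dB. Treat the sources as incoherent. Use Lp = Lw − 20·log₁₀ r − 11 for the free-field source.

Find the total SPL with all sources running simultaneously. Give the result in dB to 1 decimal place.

89.5 dB

Source at 8.5 m: Lp = 109.0 − 20·log₁₀(8.5) − 11 = 79.4 dB.
Sum in the linear (power) domain: Σ 10^(Lᵢ/10) = 10^(79.4/10) + 10^(73.1/10) + 10^(61.8/10) + 10^(73.9/10) + 10^(88.8/10) = 8.922e+08.
Back to dB: 10·log₁₀ Σ = 89.5 dB.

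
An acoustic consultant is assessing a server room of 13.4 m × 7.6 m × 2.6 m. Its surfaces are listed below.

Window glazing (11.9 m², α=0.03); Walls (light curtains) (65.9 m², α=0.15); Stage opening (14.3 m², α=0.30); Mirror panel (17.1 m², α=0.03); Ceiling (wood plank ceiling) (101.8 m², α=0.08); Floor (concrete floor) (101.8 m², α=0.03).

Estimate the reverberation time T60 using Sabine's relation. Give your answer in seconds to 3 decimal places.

1.624 seconds

Total absorption A = 11.9·0.03 + 65.9·0.15 + 14.3·0.30 + 17.1·0.03 + 101.8·0.08 + 101.8·0.03
  = 0.357 + 9.885 + 4.290 + 0.513 + 8.144 + 3.054 = 26.243 m² sabins.
Room volume: 264.784 m³.
T = 0.161 V/A = 0.161·264.784/26.243 = 1.624 s.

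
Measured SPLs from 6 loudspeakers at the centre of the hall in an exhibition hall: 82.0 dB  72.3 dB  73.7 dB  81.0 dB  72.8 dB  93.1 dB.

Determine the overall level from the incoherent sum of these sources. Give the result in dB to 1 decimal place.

93.8 dB

Converting to relative power and adding: 10^(82.0/10) + 10^(72.3/10) + 10^(73.7/10) + 10^(81.0/10) + 10^(72.8/10) + 10^(93.1/10) = 2.386e+09.
Back to dB: 10·log₁₀ Σ = 93.8 dB.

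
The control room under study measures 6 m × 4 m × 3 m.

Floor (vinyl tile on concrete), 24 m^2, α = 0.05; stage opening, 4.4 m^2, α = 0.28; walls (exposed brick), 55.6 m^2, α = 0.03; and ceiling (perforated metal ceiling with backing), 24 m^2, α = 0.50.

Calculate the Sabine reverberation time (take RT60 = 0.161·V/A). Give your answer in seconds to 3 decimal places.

Equivalent absorption area: A = 24·0.05 + 4.4·0.28 + 55.6·0.03 + 24·0.50 = 16.100 m^2.
Volume V = 6 × 4 × 3 = 72 m³.
RT60 = 0.161 · V / A = 0.161 × 72 / 16.100 = 0.720 s.

0.720 sec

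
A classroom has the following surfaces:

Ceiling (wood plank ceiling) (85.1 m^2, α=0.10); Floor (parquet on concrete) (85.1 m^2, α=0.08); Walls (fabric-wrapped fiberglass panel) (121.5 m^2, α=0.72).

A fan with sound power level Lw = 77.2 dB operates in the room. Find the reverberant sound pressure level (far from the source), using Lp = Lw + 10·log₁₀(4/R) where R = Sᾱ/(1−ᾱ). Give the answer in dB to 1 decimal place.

61.2 dB

Σ(Sᵢαᵢ) = 85.1·0.10 + 85.1·0.08 + 121.5·0.72 = 102.798; total area S = 291.7 m^2.
ᾱ = 102.798/291.7 = 0.3524; R = Sᾱ/(1−ᾱ) = 102.798/(1−0.3524) = 158.737 m^2.
Lp = 77.2 + 10·log₁₀(4/158.737) = 77.2 + (-15.99) = 61.2 dB.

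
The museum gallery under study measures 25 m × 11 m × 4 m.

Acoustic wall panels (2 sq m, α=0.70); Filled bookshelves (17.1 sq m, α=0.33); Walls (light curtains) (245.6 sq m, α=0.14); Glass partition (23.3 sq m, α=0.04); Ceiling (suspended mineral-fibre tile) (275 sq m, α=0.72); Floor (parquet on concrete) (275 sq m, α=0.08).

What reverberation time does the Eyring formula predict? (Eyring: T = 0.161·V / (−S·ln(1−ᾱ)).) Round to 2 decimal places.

0.56 sec

Total surface area S = 2 + 17.1 + 245.6 + 23.3 + 275 + 275 = 838.0 sq m.
Absorption A = 2×0.70 + 17.1×0.33 + 245.6×0.14 + 23.3×0.04 + 275×0.72 + 275×0.08 = 262.359 sabins.
ᾱ = 262.359 / 838.0 = 0.3131.
−S·ln(1−ᾱ) = −838.0 × ln(1 − 0.3131) = 314.725.
V = 25 × 11 × 4 = 1100 m³.
RT60 = 0.161 × 1100 / 314.725 = 0.56 s.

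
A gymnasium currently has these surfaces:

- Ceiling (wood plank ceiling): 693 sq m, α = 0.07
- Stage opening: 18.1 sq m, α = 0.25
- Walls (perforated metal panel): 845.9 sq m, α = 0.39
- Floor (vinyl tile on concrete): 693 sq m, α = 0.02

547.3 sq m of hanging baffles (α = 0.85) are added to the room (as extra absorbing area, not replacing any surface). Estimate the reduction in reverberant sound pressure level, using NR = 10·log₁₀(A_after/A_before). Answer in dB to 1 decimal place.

Summing Sᵢαᵢ: 48.510 + 4.525 + 329.901 + 13.860 → A_before = 396.796 sabins.
Treatment contributes 547.3·0.85 = 465.205 sabins.
A_after = 396.796 + 465.205 = 862.001 sabins.
NR = 10·log₁₀(862.001/396.796) = 3.4 dB.

3.4 dB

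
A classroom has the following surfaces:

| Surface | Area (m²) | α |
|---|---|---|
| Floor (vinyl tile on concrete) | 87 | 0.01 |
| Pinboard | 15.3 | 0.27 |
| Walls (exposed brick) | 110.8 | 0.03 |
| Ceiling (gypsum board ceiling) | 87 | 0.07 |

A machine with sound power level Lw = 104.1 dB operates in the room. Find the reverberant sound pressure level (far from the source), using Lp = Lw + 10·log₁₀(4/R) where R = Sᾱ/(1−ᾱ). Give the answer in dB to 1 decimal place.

98.3 dB

Σ(Sᵢαᵢ) = 87×0.01 + 15.3×0.27 + 110.8×0.03 + 87×0.07 = 14.415; total area S = 300.1 m².
ᾱ = 14.415/300.1 = 0.0480; R = Sᾱ/(1−ᾱ) = 14.415/(1−0.0480) = 15.142 m².
Lp = 104.1 + 10·log₁₀(4/15.142) = 104.1 + (-5.78) = 98.3 dB.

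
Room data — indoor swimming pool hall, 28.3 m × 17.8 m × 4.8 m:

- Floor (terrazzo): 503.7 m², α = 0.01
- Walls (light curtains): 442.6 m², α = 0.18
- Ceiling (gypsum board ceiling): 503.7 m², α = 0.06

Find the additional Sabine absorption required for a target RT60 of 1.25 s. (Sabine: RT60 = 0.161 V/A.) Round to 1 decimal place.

196.5 sabins

A₁ = Σ Sᵢαᵢ = 503.7·0.01 + 442.6·0.18 + 503.7·0.06 = 114.927 sabins.
For T = 1.25 s, need A₂ = 0.161·V/T = 0.161·2417.952/1.25 = 311.432 sabins.
Additional absorption ΔA = 311.432 − 114.927 = 196.5 sabins.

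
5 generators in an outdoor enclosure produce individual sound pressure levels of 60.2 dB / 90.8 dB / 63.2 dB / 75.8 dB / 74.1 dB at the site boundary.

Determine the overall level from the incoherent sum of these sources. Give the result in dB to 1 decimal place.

91.0 dB

Sum in the linear (power) domain: Σ 10^(Lᵢ/10) = 10^(60.2/10) + 10^(90.8/10) + 10^(63.2/10) + 10^(75.8/10) + 10^(74.1/10) = 1.269e+09.
Back to dB: 10·log₁₀ Σ = 91.0 dB.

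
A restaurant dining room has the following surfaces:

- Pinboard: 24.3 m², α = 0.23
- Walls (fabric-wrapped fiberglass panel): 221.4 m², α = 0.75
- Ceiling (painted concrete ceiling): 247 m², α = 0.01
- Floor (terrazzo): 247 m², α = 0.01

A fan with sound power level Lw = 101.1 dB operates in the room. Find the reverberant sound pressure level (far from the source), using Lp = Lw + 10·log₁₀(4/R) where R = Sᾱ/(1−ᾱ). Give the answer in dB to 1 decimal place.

83.5 dB

A = 176.579 sabins; S = 739.7 m².
ᾱ = 0.2387, so room constant R = A/(1−ᾱ) = 231.944 m².
Lp = 101.1 + 10·log₁₀(4/231.944) = 101.1 + (-17.63) = 83.5 dB.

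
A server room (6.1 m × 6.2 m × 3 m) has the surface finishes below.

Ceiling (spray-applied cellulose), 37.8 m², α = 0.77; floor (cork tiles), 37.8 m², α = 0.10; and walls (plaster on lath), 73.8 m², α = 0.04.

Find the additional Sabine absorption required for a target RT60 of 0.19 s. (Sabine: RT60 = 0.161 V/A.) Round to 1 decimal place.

60.3 sabins

A₁ = Σ Sᵢαᵢ = 37.8*0.77 + 37.8*0.10 + 73.8*0.04 = 35.838 sabins.
Target A₂ = 0.161·113.46/0.19 = 96.142 sabins (V = 113.46 m³).
Additional absorption ΔA = 96.142 − 35.838 = 60.3 sabins.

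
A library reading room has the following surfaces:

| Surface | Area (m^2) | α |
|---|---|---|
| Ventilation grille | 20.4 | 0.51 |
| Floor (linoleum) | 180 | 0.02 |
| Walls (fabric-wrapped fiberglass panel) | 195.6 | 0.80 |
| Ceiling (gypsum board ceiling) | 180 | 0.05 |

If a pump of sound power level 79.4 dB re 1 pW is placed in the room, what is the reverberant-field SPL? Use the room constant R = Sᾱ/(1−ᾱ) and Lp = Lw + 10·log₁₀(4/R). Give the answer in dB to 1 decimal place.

Σ(Sᵢαᵢ) = 20.4·0.51 + 180·0.02 + 195.6·0.80 + 180·0.05 = 179.484; total area S = 576.0 m^2.
ᾱ = 179.484/576.0 = 0.3116; R = Sᾱ/(1−ᾱ) = 179.484/(1−0.3116) = 260.726 m^2.
Lp = 79.4 + 10·log₁₀(4/260.726) = 79.4 + (-18.14) = 61.3 dB.

61.3 dB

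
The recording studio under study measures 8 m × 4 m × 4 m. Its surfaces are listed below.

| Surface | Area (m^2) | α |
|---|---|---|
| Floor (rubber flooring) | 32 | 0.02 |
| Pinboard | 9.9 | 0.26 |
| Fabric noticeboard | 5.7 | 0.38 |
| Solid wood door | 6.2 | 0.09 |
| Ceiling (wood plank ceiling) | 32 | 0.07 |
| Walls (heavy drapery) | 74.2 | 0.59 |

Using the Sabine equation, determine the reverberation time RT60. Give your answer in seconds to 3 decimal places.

0.397 s

Total absorption A = 32·0.02 + 9.9·0.26 + 5.7·0.38 + 6.2·0.09 + 32·0.07 + 74.2·0.59
  = 0.640 + 2.574 + 2.166 + 0.558 + 2.240 + 43.778 = 51.956 m^2 sabins.
Room volume: 128 m³.
T = 0.161 V/A = 0.161·128/51.956 = 0.397 s.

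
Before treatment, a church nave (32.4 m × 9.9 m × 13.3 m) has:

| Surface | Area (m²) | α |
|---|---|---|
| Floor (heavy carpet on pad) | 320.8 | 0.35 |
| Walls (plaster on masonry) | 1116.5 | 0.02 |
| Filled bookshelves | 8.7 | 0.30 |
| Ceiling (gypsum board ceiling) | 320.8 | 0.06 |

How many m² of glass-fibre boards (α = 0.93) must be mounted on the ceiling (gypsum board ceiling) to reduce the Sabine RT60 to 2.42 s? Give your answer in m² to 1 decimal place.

Equivalent absorption area: A₁ = 320.8*0.35 + 1116.5*0.02 + 8.7*0.30 + 320.8*0.06 = 156.468 m².
V = 4266.108 m³. Target absorption A₂ = 0.161 × 4266.108 / 2.42 = 283.820 sabins.
Absorption to add: 283.820 − 156.468 = 127.352 sabins.
Net gain per m²: Δα = 0.93 − 0.06 = 0.87.
Area = ΔA/Δα = 127.352/0.87 = 146.4 m².

146.4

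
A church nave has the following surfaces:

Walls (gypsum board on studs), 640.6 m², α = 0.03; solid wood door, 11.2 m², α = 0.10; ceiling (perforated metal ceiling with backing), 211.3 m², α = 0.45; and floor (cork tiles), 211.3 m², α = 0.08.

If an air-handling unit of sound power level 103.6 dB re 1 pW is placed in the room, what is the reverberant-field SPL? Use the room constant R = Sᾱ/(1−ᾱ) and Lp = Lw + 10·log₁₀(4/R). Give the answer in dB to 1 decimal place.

Σ(Sᵢαᵢ) = 640.6×0.03 + 11.2×0.10 + 211.3×0.45 + 211.3×0.08 = 132.327; total area S = 1074.4 m².
ᾱ = 0.1232, so room constant R = A/(1−ᾱ) = 150.920 m².
Lp = 103.6 + 10·log₁₀(4/150.920) = 103.6 + (-15.77) = 87.8 dB.

87.8 dB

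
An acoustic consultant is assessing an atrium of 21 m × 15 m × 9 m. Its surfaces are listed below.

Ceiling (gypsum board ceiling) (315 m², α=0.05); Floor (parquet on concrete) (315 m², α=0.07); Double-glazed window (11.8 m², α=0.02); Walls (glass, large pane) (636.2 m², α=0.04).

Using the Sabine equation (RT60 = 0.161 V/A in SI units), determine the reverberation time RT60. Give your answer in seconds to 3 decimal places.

7.190 s

A = Σ Sᵢαᵢ = 315·0.05 + 315·0.07 + 11.8·0.02 + 636.2·0.04 = 63.484 sabins.
Room volume: 2835 m³.
Sabine: RT60 = 0.161 × 2835 / 63.484 = 7.190 s.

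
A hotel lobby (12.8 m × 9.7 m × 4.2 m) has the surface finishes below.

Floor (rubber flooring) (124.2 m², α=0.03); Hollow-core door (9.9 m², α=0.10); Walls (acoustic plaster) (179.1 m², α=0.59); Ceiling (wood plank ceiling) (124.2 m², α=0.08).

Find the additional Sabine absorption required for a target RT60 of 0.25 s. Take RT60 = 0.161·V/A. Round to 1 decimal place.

A₁ = Σ Sᵢαᵢ = 124.2*0.03 + 9.9*0.10 + 179.1*0.59 + 124.2*0.08 = 120.321 sabins.
Target A₂ = 0.161·521.472/0.25 = 335.828 sabins (V = 521.472 m³).
Shortfall: 335.828 − 120.321 = 215.5 sabins.

215.5 sabins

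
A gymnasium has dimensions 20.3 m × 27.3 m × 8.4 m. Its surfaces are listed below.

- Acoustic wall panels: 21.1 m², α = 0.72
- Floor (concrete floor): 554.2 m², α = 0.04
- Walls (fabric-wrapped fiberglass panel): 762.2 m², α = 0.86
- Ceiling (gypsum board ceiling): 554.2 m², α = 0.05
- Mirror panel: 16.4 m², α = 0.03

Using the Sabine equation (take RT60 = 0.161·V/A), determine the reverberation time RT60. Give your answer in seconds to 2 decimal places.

Summing Sᵢαᵢ: 15.192 + 22.168 + 655.492 + 27.710 + 0.492 → A = 721.054 sabins.
Room volume: 4655.196 m³.
T = 0.161 V/A = 0.161·4655.196/721.054 = 1.04 s.

1.04 s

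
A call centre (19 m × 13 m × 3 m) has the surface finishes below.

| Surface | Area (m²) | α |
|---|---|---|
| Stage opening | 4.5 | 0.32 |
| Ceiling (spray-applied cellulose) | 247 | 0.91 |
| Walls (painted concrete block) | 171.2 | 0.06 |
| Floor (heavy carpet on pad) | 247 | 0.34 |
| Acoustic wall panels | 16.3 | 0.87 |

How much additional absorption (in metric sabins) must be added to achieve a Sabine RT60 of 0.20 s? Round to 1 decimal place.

261.9 sabins

Total absorption A₁ = 4.5·0.32 + 247·0.91 + 171.2·0.06 + 247·0.34 + 16.3·0.87
  = 1.440 + 224.770 + 10.272 + 83.980 + 14.181 = 334.643 m² sabins.
For T = 0.20 s, need A₂ = 0.161·V/T = 0.161·741/0.20 = 596.505 sabins.
Additional absorption ΔA = 596.505 − 334.643 = 261.9 sabins.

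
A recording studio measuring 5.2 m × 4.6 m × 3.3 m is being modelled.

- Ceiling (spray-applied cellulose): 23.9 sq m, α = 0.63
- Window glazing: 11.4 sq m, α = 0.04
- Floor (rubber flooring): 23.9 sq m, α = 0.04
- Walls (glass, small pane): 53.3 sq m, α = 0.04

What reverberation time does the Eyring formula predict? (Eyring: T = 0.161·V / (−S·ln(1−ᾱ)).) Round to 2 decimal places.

0.63 s

Total surface area S = 23.9 + 11.4 + 23.9 + 53.3 = 112.5 sq m.
Σ(Sᵢαᵢ) = 23.9·0.63 + 11.4·0.04 + 23.9·0.04 + 53.3·0.04 = 18.601.
ᾱ = 18.601 / 112.5 = 0.1653.
Eyring denominator: −S ln(1−ᾱ) = 20.327.
V = 5.2 × 4.6 × 3.3 = 78.936 m³.
T = 0.161·V/[−S·ln(1−ᾱ)] = 0.161·78.936/20.327 = 0.63 s.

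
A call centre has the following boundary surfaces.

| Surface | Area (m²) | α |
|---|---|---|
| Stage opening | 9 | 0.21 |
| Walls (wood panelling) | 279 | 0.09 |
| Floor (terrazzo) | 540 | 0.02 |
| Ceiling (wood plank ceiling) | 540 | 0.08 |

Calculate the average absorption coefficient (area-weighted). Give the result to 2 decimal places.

Total surface area S = 1368.0 m².
A = 9×0.21 + 279×0.09 + 540×0.02 + 540×0.08 = 81.000 sabins.
ᾱ = A/S = 0.06.

0.06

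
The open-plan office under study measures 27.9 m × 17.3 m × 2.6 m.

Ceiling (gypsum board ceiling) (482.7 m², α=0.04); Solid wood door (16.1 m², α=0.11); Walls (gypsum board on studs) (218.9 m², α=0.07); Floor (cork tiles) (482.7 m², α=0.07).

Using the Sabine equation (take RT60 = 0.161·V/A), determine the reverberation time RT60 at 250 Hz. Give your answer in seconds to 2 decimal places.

2.88 sec

Summing Sᵢαᵢ: 19.308 + 1.771 + 15.323 + 33.789 → A = 70.191 sabins.
Volume V = 27.9 × 17.3 × 2.6 = 1254.942 m³.
Sabine: RT60 = 0.161 × 1254.942 / 70.191 = 2.88 s.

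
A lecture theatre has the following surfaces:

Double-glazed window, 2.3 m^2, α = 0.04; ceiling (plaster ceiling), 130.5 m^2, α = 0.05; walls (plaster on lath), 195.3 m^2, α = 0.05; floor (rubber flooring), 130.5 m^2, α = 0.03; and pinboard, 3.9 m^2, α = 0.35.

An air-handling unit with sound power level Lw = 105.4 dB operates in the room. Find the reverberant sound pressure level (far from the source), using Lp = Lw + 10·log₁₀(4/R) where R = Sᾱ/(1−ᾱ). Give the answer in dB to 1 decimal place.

Σ(Sᵢαᵢ) = 2.3·0.04 + 130.5·0.05 + 195.3·0.05 + 130.5·0.03 + 3.9·0.35 = 21.662; total area S = 462.5 m^2.
ᾱ = 21.662/462.5 = 0.0468; R = Sᾱ/(1−ᾱ) = 21.662/(1−0.0468) = 22.726 m^2.
Lp = Lw + 10 log₁₀(4/R) = 105.4 -7.54 = 97.9 dB.

97.9 dB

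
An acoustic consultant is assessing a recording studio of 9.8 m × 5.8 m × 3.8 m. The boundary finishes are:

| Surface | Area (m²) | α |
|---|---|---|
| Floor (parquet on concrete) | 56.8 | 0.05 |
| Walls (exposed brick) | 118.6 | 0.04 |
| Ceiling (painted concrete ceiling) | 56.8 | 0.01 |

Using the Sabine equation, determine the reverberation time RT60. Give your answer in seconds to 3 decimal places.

Total absorption A = 56.8·0.05 + 118.6·0.04 + 56.8·0.01
  = 2.840 + 4.744 + 0.568 = 8.152 m² sabins.
Volume V = 9.8 × 5.8 × 3.8 = 215.992 m³.
Sabine: RT60 = 0.161 × 215.992 / 8.152 = 4.266 s.

4.266 s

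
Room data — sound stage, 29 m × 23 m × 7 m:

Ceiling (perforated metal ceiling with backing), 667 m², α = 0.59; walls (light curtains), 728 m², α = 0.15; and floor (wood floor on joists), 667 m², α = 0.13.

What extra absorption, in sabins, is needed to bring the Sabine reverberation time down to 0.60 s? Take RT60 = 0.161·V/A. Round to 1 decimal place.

Equivalent absorption area: A₁ = 667*0.59 + 728*0.15 + 667*0.13 = 589.440 m².
Target A₂ = 0.161·4669/0.60 = 1252.848 sabins (V = 4669 m³).
Shortfall: 1252.848 − 589.440 = 663.4 sabins.

663.4 sabins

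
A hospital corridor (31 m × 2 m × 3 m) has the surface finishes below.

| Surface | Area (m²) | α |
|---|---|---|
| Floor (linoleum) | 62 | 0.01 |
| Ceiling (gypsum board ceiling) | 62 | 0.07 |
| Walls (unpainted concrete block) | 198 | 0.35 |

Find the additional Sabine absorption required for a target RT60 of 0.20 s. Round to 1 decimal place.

75.5 sabins

A₁ = Σ Sᵢαᵢ = 62*0.01 + 62*0.07 + 198*0.35 = 74.260 sabins.
For T = 0.20 s, need A₂ = 0.161·V/T = 0.161·186/0.20 = 149.730 sabins.
Additional absorption ΔA = 149.730 − 74.260 = 75.5 sabins.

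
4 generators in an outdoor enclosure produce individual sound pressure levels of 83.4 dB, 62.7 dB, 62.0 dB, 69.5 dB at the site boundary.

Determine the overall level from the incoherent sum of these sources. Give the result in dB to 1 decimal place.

83.6 dB

Sum in the linear (power) domain: Σ 10^(Lᵢ/10) = 10^(83.4/10) + 10^(62.7/10) + 10^(62.0/10) + 10^(69.5/10) = 2.311e+08.
Combined level = 10 log₁₀(2.311e+08) = 83.6 dB.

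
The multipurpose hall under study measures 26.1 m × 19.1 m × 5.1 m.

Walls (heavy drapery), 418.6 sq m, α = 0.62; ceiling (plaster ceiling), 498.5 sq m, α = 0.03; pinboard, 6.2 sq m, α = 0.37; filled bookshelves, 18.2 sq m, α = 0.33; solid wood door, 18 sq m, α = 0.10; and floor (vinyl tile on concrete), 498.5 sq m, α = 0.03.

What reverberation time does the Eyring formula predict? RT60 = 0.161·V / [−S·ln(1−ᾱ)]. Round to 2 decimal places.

1.22 s

Total surface area S = 418.6 + 498.5 + 6.2 + 18.2 + 18 + 498.5 = 1458.0 sq m.
Σ(Sᵢαᵢ) = 418.6×0.62 + 498.5×0.03 + 6.2×0.37 + 18.2×0.33 + 18×0.10 + 498.5×0.03 = 299.542.
ᾱ = 299.542 / 1458.0 = 0.2054.
−S·ln(1−ᾱ) = −1458.0 × ln(1 − 0.2054) = 335.218.
V = 26.1 × 19.1 × 5.1 = 2542.401 m³.
T = 0.161·V/[−S·ln(1−ᾱ)] = 0.161·2542.401/335.218 = 1.22 s.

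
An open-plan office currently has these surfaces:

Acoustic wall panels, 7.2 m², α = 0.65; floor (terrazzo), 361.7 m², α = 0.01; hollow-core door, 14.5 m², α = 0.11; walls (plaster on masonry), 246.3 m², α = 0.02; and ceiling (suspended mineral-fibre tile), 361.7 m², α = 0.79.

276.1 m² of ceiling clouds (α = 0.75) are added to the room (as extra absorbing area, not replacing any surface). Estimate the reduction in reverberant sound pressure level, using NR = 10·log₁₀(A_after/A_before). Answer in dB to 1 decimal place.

A_before = Σ Sᵢαᵢ = 7.2×0.65 + 361.7×0.01 + 14.5×0.11 + 246.3×0.02 + 361.7×0.79 = 300.561 sabins.
Treatment contributes 276.1·0.75 = 207.075 sabins.
A_after = 300.561 + 207.075 = 507.636 sabins.
NR = 10·log₁₀(507.636/300.561) = 2.3 dB.

2.3 dB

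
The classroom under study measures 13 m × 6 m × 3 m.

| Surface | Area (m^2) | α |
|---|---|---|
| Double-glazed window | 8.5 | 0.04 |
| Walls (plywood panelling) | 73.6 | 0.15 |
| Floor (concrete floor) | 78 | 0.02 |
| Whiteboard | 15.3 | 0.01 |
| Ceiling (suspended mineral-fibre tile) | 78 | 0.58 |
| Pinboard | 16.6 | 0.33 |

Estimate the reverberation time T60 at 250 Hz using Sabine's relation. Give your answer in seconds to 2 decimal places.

0.59 s

Total absorption A = 8.5×0.04 + 73.6×0.15 + 78×0.02 + 15.3×0.01 + 78×0.58 + 16.6×0.33
  = 0.340 + 11.040 + 1.560 + 0.153 + 45.240 + 5.478 = 63.811 m^2 sabins.
Volume V = 13 × 6 × 3 = 234 m³.
Sabine: RT60 = 0.161 × 234 / 63.811 = 0.59 s.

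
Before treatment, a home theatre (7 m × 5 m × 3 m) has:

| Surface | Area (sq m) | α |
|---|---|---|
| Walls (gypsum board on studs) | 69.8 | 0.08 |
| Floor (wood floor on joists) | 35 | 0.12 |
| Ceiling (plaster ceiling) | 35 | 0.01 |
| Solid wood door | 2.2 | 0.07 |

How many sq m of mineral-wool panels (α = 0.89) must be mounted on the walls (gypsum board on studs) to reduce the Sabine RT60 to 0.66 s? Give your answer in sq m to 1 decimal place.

18.9

Equivalent absorption area: A₁ = 69.8×0.08 + 35×0.12 + 35×0.01 + 2.2×0.07 = 10.288 sq m.
Required A₂ = 0.161·105/0.66 = 25.614 sabins.
Absorption to add: 25.614 − 10.288 = 15.326 sabins.
Net gain per sq m: Δα = 0.89 − 0.08 = 0.81.
Area = ΔA/Δα = 15.326/0.81 = 18.9 sq m.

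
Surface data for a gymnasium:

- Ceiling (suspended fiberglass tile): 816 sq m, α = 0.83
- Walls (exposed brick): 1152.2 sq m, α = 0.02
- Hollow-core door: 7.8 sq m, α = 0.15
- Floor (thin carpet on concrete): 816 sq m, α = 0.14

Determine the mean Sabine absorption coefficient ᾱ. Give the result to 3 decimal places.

0.292

Total surface area S = 2792.0 sq m.
Σ(Sᵢαᵢ) = 816×0.83 + 1152.2×0.02 + 7.8×0.15 + 816×0.14 = 815.734.
ᾱ = A/S = 0.292.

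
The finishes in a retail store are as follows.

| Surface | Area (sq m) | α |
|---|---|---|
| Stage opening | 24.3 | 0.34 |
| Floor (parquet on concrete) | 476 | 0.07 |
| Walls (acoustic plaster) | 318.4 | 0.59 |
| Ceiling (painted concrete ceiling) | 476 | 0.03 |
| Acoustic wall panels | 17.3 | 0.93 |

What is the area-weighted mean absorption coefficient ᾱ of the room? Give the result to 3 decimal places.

0.198

Total surface area S = 1312.0 sq m.
Σ(Sᵢαᵢ) = 24.3*0.34 + 476*0.07 + 318.4*0.59 + 476*0.03 + 17.3*0.93 = 259.807.
ᾱ = 259.807 / 1312.0 = 0.198.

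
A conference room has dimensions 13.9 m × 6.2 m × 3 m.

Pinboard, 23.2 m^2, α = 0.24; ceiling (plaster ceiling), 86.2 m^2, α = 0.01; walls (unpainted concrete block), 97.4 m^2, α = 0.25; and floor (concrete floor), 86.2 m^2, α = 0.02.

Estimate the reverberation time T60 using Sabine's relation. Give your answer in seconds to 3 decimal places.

1.281 sec

Summing Sᵢαᵢ: 5.568 + 0.862 + 24.350 + 1.724 → A = 32.504 sabins.
V = 13.9·6.2·3 = 258.54 m³.
T = 0.161 V/A = 0.161·258.54/32.504 = 1.281 s.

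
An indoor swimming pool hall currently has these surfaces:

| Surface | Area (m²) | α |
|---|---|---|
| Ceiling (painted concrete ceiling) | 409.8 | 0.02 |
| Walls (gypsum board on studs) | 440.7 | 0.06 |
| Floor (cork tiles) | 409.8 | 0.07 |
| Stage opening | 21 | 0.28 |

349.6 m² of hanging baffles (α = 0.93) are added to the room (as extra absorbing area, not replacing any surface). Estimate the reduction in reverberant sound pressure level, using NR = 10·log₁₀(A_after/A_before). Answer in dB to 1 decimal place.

7.6 dB

Total absorption A_before = 409.8·0.02 + 440.7·0.06 + 409.8·0.07 + 21·0.28
  = 8.196 + 26.442 + 28.686 + 5.880 = 69.204 m² sabins.
Treatment contributes 349.6·0.93 = 325.128 sabins.
New total A_after = 394.332 sabins.
Reduction = 10 log₁₀(A_after/A_before) = 10 log₁₀(5.6981) = 7.6 dB.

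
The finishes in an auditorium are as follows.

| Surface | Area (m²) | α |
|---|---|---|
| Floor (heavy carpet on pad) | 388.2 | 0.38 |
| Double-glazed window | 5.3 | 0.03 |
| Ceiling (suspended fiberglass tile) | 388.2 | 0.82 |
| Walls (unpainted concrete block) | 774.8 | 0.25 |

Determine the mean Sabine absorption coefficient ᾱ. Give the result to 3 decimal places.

S = Σ Sᵢ = 388.2 + 5.3 + 388.2 + 774.8 = 1556.5 m².
A = 388.2*0.38 + 5.3*0.03 + 388.2*0.82 + 774.8*0.25 = 659.699 sabins.
ᾱ = 659.699 / 1556.5 = 0.424.

0.424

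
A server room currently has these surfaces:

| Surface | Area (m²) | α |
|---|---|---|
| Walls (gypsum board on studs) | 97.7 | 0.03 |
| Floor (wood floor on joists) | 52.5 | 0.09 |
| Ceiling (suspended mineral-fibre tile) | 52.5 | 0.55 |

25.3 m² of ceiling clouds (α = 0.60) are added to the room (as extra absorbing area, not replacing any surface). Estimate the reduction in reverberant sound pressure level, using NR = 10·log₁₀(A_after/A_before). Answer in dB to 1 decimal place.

Total absorption A_before = 97.7*0.03 + 52.5*0.09 + 52.5*0.55
  = 2.931 + 4.725 + 28.875 = 36.531 m² sabins.
Treatment contributes 25.3·0.60 = 15.180 sabins.
A_after = 36.531 + 15.180 = 51.711 sabins.
Reduction = 10 log₁₀(A_after/A_before) = 10 log₁₀(1.4155) = 1.5 dB.

1.5 dB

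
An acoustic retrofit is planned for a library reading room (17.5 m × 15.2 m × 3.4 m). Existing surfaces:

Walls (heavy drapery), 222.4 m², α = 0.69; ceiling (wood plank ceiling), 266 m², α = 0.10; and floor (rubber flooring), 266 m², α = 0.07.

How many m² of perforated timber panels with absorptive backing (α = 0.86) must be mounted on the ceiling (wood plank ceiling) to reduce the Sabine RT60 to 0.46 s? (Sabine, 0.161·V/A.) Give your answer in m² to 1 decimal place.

155.1

Total absorption A₁ = 222.4·0.69 + 266·0.10 + 266·0.07
  = 153.456 + 26.600 + 18.620 = 198.676 m² sabins.
V = 904.4 m³. Target absorption A₂ = 0.161 × 904.4 / 0.46 = 316.540 sabins.
Absorption to add: 316.540 − 198.676 = 117.864 sabins.
Each m² of panel replacing the ceiling (wood plank ceiling) adds (0.86 − 0.10) = 0.76 sabins.
Area = ΔA/Δα = 117.864/0.76 = 155.1 m².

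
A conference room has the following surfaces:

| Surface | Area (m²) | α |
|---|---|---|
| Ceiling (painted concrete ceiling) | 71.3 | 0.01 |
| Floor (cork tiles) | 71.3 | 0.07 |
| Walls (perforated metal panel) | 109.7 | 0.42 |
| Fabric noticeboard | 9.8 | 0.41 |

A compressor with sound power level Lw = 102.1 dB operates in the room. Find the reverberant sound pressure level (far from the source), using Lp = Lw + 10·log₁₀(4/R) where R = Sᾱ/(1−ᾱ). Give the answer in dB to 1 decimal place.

A = 55.796 sabins; S = 262.1 m².
ᾱ = 55.796/262.1 = 0.2129; R = Sᾱ/(1−ᾱ) = 55.796/(1−0.2129) = 70.888 m².
Lp = Lw + 10 log₁₀(4/R) = 102.1 -12.49 = 89.6 dB.

89.6 dB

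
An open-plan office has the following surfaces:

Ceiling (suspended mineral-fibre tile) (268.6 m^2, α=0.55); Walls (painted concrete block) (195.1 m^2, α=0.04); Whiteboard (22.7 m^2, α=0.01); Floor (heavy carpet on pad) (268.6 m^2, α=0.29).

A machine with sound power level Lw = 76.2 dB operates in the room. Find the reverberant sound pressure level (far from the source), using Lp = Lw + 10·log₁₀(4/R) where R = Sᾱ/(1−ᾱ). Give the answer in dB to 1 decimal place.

Σ(Sᵢαᵢ) = 268.6×0.55 + 195.1×0.04 + 22.7×0.01 + 268.6×0.29 = 233.655; total area S = 755.0 m^2.
ᾱ = 233.655/755.0 = 0.3095; R = Sᾱ/(1−ᾱ) = 233.655/(1−0.3095) = 338.385 m^2.
Lp = 76.2 + 10·log₁₀(4/338.385) = 76.2 + (-19.27) = 56.9 dB.

56.9 dB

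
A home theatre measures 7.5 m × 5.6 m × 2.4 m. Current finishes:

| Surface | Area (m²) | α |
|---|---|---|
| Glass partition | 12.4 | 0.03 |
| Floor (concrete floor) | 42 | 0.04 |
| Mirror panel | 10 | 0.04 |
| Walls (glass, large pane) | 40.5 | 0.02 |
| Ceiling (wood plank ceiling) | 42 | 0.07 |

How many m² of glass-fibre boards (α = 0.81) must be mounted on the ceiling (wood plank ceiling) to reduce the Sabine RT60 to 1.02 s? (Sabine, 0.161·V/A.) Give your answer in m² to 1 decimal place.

13.1

Summing Sᵢαᵢ: 0.372 + 1.680 + 0.400 + 0.810 + 2.940 → A₁ = 6.202 sabins.
Required A₂ = 0.161·100.8/1.02 = 15.911 sabins.
Absorption to add: 15.911 − 6.202 = 9.709 sabins.
Each m² of panel replacing the ceiling (wood plank ceiling) adds (0.81 − 0.07) = 0.74 sabins.
Panel area = 9.709 / 0.74 = 13.1 m².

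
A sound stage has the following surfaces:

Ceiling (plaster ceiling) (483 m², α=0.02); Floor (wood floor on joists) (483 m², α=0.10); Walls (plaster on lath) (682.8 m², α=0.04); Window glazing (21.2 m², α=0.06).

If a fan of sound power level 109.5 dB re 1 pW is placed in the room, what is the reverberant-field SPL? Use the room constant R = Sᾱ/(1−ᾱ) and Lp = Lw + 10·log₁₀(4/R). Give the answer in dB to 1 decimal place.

95.9 dB

A = 86.544 sabins; S = 1670.0 m².
ᾱ = 0.0518, so room constant R = A/(1−ᾱ) = 91.272 m².
Lp = Lw + 10 log₁₀(4/R) = 109.5 -13.58 = 95.9 dB.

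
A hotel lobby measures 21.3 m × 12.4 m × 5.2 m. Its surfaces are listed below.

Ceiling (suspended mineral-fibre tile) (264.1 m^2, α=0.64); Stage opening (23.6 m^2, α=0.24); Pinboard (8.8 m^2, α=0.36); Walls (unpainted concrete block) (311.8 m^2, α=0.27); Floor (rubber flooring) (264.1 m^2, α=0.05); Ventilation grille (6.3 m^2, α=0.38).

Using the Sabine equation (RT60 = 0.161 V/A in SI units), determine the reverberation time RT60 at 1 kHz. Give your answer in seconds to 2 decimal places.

Summing Sᵢαᵢ: 169.024 + 5.664 + 3.168 + 84.186 + 13.205 + 2.394 → A = 277.641 sabins.
Volume V = 21.3 × 12.4 × 5.2 = 1373.424 m³.
Sabine: RT60 = 0.161 × 1373.424 / 277.641 = 0.80 s.

0.80 s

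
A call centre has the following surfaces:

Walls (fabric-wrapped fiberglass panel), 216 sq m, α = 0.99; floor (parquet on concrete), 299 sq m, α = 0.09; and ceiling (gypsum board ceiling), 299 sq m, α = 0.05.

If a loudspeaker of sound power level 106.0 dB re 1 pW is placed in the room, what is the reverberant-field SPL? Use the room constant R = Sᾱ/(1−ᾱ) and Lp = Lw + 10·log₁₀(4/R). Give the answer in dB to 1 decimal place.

A = 255.700 sabins; S = 814.0 sq m.
ᾱ = 0.3141, so room constant R = A/(1−ᾱ) = 372.795 sq m.
Lp = 106.0 + 10·log₁₀(4/372.795) = 106.0 + (-19.69) = 86.3 dB.

86.3 dB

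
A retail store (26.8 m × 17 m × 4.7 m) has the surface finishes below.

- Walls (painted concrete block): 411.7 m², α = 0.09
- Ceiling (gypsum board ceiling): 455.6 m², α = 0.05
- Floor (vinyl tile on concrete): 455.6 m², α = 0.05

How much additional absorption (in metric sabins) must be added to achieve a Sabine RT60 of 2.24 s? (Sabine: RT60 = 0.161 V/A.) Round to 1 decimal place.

Total absorption A₁ = 411.7×0.09 + 455.6×0.05 + 455.6×0.05
  = 37.053 + 22.780 + 22.780 = 82.613 m² sabins.
V = 2141.32 m³. Required absorption A₂ = 0.161 × 2141.32 / 2.24 = 153.907 sabins.
ΔA = A₂ − A₁ = 153.907 − 82.613 = 71.3 sabins.

71.3 sabins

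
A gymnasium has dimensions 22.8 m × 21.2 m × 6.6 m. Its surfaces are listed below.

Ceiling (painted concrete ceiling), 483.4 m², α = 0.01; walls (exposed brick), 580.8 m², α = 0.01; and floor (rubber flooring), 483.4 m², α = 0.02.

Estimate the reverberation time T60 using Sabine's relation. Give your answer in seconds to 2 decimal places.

25.29 s

Equivalent absorption area: A = 483.4·0.01 + 580.8·0.01 + 483.4·0.02 = 20.310 m².
Room volume: 3190.176 m³.
Sabine: RT60 = 0.161 × 3190.176 / 20.310 = 25.29 s.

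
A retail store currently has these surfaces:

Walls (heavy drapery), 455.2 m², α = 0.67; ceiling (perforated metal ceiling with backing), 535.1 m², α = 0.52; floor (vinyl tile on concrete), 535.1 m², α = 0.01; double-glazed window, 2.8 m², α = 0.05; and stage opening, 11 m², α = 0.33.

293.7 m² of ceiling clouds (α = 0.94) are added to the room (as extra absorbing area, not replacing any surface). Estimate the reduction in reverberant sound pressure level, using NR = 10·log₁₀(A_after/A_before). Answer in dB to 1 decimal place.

Total absorption A_before = 455.2×0.67 + 535.1×0.52 + 535.1×0.01 + 2.8×0.05 + 11×0.33
  = 304.984 + 278.252 + 5.351 + 0.140 + 3.630 = 592.357 m² sabins.
Added absorption = 293.7 × 0.94 = 276.078 sabins.
New total A_after = 868.435 sabins.
NR = 10·log₁₀(868.435/592.357) = 1.7 dB.

1.7 dB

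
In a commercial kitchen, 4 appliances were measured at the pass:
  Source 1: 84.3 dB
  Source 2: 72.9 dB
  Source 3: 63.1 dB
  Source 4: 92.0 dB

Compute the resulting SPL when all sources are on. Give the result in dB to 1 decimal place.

Σ 10^(Lᵢ/10) = 1.876e+09.
Back to dB: 10·log₁₀ Σ = 92.7 dB.

92.7 dB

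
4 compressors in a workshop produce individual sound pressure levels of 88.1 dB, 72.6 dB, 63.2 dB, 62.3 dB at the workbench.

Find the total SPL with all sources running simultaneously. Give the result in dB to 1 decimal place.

88.2 dB

Converting to relative power and adding: 10^(88.1/10) + 10^(72.6/10) + 10^(63.2/10) + 10^(62.3/10) = 6.676e+08.
Combined level = 10 log₁₀(6.676e+08) = 88.2 dB.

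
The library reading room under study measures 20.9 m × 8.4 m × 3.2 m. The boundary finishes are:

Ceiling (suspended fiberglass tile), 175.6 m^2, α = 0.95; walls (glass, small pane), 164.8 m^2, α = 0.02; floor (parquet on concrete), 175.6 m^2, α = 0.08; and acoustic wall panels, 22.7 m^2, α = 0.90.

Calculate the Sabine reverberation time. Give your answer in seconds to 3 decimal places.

Total absorption A = 175.6·0.95 + 164.8·0.02 + 175.6·0.08 + 22.7·0.90
  = 166.820 + 3.296 + 14.048 + 20.430 = 204.594 m^2 sabins.
Volume V = 20.9 × 8.4 × 3.2 = 561.792 m³.
RT60 = 0.161 · V / A = 0.161 × 561.792 / 204.594 = 0.442 s.

0.442 s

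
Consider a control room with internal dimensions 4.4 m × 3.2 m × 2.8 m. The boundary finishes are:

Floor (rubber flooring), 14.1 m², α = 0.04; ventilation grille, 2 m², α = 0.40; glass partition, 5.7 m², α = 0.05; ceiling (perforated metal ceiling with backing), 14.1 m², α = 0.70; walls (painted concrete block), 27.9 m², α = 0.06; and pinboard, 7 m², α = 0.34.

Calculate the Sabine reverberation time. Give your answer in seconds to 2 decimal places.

0.41 seconds

Total absorption A = 14.1*0.04 + 2*0.40 + 5.7*0.05 + 14.1*0.70 + 27.9*0.06 + 7*0.34
  = 0.564 + 0.800 + 0.285 + 9.870 + 1.674 + 2.380 = 15.573 m² sabins.
Volume V = 4.4 × 3.2 × 2.8 = 39.424 m³.
T = 0.161 V/A = 0.161·39.424/15.573 = 0.41 s.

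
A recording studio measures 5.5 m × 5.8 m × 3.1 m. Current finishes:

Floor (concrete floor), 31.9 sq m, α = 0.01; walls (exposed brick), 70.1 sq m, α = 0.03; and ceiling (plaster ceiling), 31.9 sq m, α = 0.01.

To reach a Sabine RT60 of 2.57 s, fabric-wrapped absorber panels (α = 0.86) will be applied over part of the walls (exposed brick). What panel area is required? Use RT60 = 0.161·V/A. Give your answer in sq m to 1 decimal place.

4.2

Equivalent absorption area: A₁ = 31.9×0.01 + 70.1×0.03 + 31.9×0.01 = 2.741 sq m.
Required A₂ = 0.161·98.89/2.57 = 6.195 sabins.
Absorption to add: 6.195 − 2.741 = 3.454 sabins.
Net gain per sq m: Δα = 0.86 − 0.03 = 0.83.
Panel area = 3.454 / 0.83 = 4.2 sq m.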